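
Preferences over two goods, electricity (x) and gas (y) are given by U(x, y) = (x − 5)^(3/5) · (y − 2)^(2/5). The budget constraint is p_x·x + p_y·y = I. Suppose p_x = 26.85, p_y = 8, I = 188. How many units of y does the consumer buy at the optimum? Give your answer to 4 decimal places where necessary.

y* = 3.8875

Let x' = x−5, y' = y−2. MRS = (3/2)·y'/x' = p_x/p_y.
Substituting into the budget: x* = 5 + 0.6·(I − 5·p_x − 2·p_y)/p_x, and y* = 2 + 0.4·(…)/p_y.
Discretionary income = 188 − 5·26.85 − 2·8 = 37.75; y* = 2 + 0.4·37.75/8 = 3.8875.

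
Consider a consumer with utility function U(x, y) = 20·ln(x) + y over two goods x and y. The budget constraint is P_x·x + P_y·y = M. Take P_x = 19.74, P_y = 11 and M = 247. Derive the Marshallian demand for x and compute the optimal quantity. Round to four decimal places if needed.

x* = 11.1449

MU_x = 20/x, MU_y = 1. Tangency: 20/x = P_x/P_y.
So x*(P_x,P_y) = 20·P_y/P_x, independent of income; and y* = (M − 20·P_y)/P_y.
At the given prices: x* = 20·11/19.74 = 11.1449.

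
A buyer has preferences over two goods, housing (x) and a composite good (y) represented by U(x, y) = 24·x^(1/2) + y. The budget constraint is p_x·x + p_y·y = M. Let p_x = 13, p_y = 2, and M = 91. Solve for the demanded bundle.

Set MRS = p_x/p_y: 12·x^(−1/2) = p_x/p_y.
Thus x* = (12·p_y/p_x)² — independent of M — with the rest of income spent on y.
Plugging in: x* = (12·2/13)² = 3.4083, y* = 23.3462.

x* = 3.4083, y* = 23.3462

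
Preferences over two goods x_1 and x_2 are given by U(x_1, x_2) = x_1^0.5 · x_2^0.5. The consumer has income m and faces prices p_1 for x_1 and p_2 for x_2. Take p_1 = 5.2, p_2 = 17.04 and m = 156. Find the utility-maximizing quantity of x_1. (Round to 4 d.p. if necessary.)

x_1* = 15

MU_x_1/MU_x_2 = (0.5·x_2)/(0.5·x_1); tangency sets this equal to p_1/p_2.
Rearranging, p_2·x_2 = p_1·x_1. Substituting into the budget gives p_1·x_1·(1 + 1) = m.
Demand: x_1*(p_1,p_2,m) = 0.5·m/p_1 and x_2* = 0.5·m/p_2.
At p_1=5.2, p_2=17.04, m=156: x_1* = 0.5·156/5.2 = 15.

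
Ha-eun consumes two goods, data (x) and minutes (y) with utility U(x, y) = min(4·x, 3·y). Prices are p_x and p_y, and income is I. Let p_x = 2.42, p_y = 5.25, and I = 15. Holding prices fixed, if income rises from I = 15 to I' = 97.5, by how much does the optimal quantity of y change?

Δy* = 11.6773

With perfect complements, no substitution: consume in ratio x:y = 3:4.
Budget: p_x·x + p_y·(4/3)·x = I, so (3·p_x + 4·p_y)·x = 3·I.
Demand: x*(p_x,p_y,I) = 3·I/(3·p_x + 4·p_y), y* = 4·I/(3·p_x + 4·p_y).
Here 3·2.42 + 4·5.25 = 28.26, giving y* = 2.1231.
At I' = 97.5: y* = 13.8004. Change: 13.8004 − 2.1231 = 11.6773.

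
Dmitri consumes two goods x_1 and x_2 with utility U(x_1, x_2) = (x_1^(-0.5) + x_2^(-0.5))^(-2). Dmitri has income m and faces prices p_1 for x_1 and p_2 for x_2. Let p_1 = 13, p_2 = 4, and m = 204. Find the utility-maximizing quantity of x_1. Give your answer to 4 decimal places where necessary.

x_1* = 9.3679

MU_x_1 ∝ x_1^(-1.5), MU_x_2 ∝ x_2^(-1.5), so MRS = (x_2/x_1)^(1.5) = p_1/p_2.
Hence x_2/x_1 = (p_1/p_2)^(1/(1.5)), i.e. raised to the 2/3 power.
Substitute x_2 = (x_2/x_1)·x_1 into the budget: x_1* = m/(p_1 + p_2·(x_2/x_1)).
Numerically x_2/x_1 = 2.194096, so x_1* = 204/(13 + 4·2.194096) = 9.3679.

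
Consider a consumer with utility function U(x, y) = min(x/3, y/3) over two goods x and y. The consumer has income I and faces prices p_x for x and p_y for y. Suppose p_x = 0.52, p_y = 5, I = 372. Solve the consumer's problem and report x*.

x* = 67.3913

Demand: x*(p_x,p_y,I) = 3·I/(3·p_x + 3·p_y), y* = 3·I/(3·p_x + 3·p_y).
Here 3·0.52 + 3·5 = 16.56, giving x* = 67.3913.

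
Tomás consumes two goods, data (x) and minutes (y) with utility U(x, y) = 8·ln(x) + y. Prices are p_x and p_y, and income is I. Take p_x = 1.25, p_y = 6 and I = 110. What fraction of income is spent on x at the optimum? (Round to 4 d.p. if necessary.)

Set MRS = p_x/p_y: (8/x)/1 = p_x/p_y.
So x*(p_x,p_y) = 8·p_y/p_x, independent of income; and y* = (I − 8·p_y)/p_y.
At the given prices: x* = 8·6/1.25 = 38.4, and y* = 10.3333.
Expenditure on x: 1.25·38.4 = 48; share = 0.4364.

share on x = 0.4364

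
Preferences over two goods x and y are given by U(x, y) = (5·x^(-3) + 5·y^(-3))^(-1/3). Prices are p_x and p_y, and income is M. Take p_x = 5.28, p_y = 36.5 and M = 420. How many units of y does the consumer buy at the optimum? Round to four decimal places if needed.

y* = 9.3206

MU_x ∝ 5·x^(-4), MU_y ∝ 5·y^(-4), so MRS = (y/x)^(4) = p_x/p_y.
Hence y/x = (p_x/p_y)^(1/(4)), i.e. raised to the 0.25 power.
With the ratio pinned down, the budget gives x* = M/(p_x + p_y·(y/x)) and y* = (y/x)·x*.
Numerically y/x = 0.616716, so x* = 420/(5.28 + 36.5·0.616716) = 15.1133 and y* = 0.616716·15.1133 = 9.3206.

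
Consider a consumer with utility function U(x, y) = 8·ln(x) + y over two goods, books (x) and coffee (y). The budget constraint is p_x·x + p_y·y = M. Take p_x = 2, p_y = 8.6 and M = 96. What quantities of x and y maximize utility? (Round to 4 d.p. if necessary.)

MU_x = 8/x, MU_y = 1. Tangency: 8/x = p_x/p_y.
So x*(p_x,p_y) = 8·p_y/p_x, independent of income; and y* = (M − 8·p_y)/p_y.
At the given prices: x* = 8·8.6/2 = 34.4, and y* = 3.1628.

x* = 34.4, y* = 3.1628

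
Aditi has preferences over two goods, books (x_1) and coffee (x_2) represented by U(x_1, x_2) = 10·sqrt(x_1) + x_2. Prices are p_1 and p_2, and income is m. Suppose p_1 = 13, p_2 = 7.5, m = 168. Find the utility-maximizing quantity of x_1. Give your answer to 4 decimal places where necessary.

Solve: √x_1 = 5·p_2/p_1, so x_1*(p_1,p_2) = (5·p_2/p_1)², and x_2* = (m − p_1·x_1*)/p_2.
Plugging in: x_1* = (5·7.5/13)² = 8.321.

x_1* = 8.321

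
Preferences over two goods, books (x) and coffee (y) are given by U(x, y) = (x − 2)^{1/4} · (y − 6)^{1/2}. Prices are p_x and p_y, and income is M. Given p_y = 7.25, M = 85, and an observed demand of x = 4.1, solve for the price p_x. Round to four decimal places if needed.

Let x' = x−2, y' = y−6. MRS = (1/2)·y'/x' = p_x/p_y.
After buying the subsistence bundle (2, 6), a share 1/3 of the remaining income goes to x: x* = 2 + 1/3·(M − 2p_x − 6p_y)/p_x.
Set x* = 4.1 in the demand function and solve for p_x: p_x = 5.

p_x = 5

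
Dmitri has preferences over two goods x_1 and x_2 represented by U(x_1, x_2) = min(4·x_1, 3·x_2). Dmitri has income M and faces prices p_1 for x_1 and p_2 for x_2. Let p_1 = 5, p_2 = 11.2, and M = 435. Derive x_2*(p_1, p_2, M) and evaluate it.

x_2* = 29.097

With perfect complements, no substitution: consume in ratio x_1:x_2 = 3:4.
Budget: p_1·x_1 + p_2·(4/3)·x_1 = M, so (3·p_1 + 4·p_2)·x_1 = 3·M.
Demand: x_1*(p_1,p_2,M) = 3·M/(3·p_1 + 4·p_2), x_2* = 4·M/(3·p_1 + 4·p_2).
Here 3·5 + 4·11.2 = 59.8, giving x_2* = 29.097.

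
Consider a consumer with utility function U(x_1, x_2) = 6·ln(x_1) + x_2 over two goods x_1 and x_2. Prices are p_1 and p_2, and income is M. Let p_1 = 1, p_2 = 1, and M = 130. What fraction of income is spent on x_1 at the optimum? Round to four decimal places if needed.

share on x_1 = 0.0462

Set MRS = p_1/p_2: (6/x_1)/1 = p_1/p_2.
So x_1*(p_1,p_2) = 6·p_2/p_1, independent of income; and x_2* = (M − 6·p_2)/p_2.
At the given prices: x_1* = 6·1/1 = 6, and x_2* = 124.
Expenditure on x_1: 1·6 = 6; share = 0.0462.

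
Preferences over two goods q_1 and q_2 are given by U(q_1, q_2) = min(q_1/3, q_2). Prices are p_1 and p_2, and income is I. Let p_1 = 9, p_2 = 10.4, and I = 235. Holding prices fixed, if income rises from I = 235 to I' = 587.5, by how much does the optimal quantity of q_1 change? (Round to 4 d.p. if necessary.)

Leontief preferences: the optimum is at the kink where q_1/3 = q_2/1, i.e. q_2 = (1/3)·q_1.
Budget: p_1·q_1 + p_2·(1/3)·q_1 = I, so (3·p_1 + p_2)·q_1 = 3·I.
Demand: q_1*(p_1,p_2,I) = 3·I/(3·p_1 + p_2), q_2* = I/(3·p_1 + p_2).
Here 3·9 + 10.4 = 37.4, giving q_1* = 18.8503.
At I' = 587.5: q_1* = 47.1257. Change: 47.1257 − 18.8503 = 28.2754.

Δq_1* = 28.2754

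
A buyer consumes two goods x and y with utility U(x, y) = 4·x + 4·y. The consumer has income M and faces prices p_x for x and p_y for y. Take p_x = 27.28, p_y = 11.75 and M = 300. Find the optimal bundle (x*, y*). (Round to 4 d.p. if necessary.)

Perfect substitutes: compare marginal utility per dollar. 4/p_x vs 4/p_y → 0.1466 vs 0.3404.
y gives more utility per dollar, so spend all income on y: y* = M/p_y, x* = 0.
Numerically: x* = 0, y* = 25.5319.

x* = 0, y* = 25.5319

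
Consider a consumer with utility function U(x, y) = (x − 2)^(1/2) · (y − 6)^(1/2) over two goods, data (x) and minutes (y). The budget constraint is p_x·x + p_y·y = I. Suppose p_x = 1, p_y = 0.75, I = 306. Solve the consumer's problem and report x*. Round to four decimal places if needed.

Let x' = x−2, y' = y−6. MRS = y'/x' = p_x/p_y.
After buying the subsistence bundle (2, 6), a share 0.5 of the remaining income goes to x: x* = 2 + 0.5·(I − 2p_x − 6p_y)/p_x.
Discretionary income = 306 − 2·1 − 6·0.75 = 299.5; x* = 2 + 0.5·299.5/1 = 151.75.

x* = 151.75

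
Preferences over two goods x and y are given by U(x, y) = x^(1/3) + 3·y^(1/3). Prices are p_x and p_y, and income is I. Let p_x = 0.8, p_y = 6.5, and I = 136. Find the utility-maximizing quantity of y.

From the CES first-order condition, (1/3)·(y/x)^(2/3) = p_x/p_y.
Hence y/x = (3·p_x/p_y)^(1/(2/3)), i.e. raised to the 1.5 power.
With the ratio pinned down, the budget gives x* = I/(p_x + p_y·(y/x)) and y* = (y/x)·x*.
Numerically y/x = 0.224361, so x* = 136/(0.8 + 6.5·0.224361) = 60.2211 and y* = 0.224361·60.2211 = 13.5112.

y* = 13.5112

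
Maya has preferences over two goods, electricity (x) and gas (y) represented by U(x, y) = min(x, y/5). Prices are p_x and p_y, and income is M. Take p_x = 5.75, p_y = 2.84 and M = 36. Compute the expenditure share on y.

share on y = 0.7118

With perfect complements, no substitution: consume in ratio x:y = 1:5.
Budget: p_x·x + p_y·5·x = M, so (p_x + 5·p_y)·x = M.
Demand: x*(p_x,p_y,M) = M/(p_x + 5·p_y), y* = 5·M/(p_x + 5·p_y).
Here 5.75 + 5·2.84 = 19.95, giving x* = 1.8045 and y* = 9.0226.
Expenditure on y: 2.84·9.0226 = 25.6241; share = 0.7118.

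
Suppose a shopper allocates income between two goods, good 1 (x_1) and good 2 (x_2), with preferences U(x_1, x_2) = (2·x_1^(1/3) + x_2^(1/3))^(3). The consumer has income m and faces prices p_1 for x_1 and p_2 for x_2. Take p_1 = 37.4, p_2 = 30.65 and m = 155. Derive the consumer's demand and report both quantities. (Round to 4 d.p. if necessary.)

From the CES first-order condition, 2·(x_2/x_1)^(2/3) = p_1/p_2.
Solve for the ratio: x_2/x_1 = [(1/2)·p_1/p_2]^(1.5).
Substitute x_2 = (x_2/x_1)·x_1 into the budget: x_1* = m/(p_1 + p_2·(x_2/x_1)).
Numerically x_2/x_1 = 0.476559, so x_1* = 155/(37.4 + 30.65·0.476559) = 2.9804 and x_2* = 0.476559·2.9804 = 1.4203.

x_1* = 2.9804, x_2* = 1.4203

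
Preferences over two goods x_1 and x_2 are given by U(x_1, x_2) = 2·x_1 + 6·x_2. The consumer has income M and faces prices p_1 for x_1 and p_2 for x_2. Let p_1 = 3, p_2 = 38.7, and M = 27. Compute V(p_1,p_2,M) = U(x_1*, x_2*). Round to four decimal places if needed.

V = 18

Linear utility — the consumer picks whichever good has higher MU/price: 2/3 = 0.6667 vs 6/38.7 = 0.155.
x_1 gives more utility per dollar, so spend all income on x_1: x_1* = M/p_1, x_2* = 0.
Numerically: x_1* = 9, x_2* = 0.
Utility at the optimum: U(9, 0) = 18.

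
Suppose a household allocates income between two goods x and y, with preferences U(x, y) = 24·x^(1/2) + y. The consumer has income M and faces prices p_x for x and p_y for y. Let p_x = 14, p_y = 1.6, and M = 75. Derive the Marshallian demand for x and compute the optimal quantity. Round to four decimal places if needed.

Set MRS = p_x/p_y: 12·x^(−1/2) = p_x/p_y.
Solve: √x = 12·p_y/p_x, so x*(p_x,p_y) = (12·p_y/p_x)², and y* = (M − p_x·x*)/p_y.
Plugging in: x* = (12·1.6/14)² = 1.8808.

x* = 1.8808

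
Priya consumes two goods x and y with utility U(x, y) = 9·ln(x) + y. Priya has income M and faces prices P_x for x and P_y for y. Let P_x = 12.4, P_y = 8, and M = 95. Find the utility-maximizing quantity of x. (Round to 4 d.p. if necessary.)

x* = 5.8065

So x*(P_x,P_y) = 9·P_y/P_x, independent of income; and y* = (M − 9·P_y)/P_y.
At the given prices: x* = 9·8/12.4 = 5.8065.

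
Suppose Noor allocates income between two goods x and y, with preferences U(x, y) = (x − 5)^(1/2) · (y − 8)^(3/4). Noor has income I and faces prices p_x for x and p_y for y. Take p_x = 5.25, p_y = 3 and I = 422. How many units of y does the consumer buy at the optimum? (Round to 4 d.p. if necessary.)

Let x' = x−5, y' = y−8. MRS = (2/3)·y'/x' = p_x/p_y.
After buying the subsistence bundle (5, 8), a share 0.4 of the remaining income goes to x: x* = 5 + 0.4·(I − 5p_x − 8p_y)/p_x.
Discretionary income = 422 − 5·5.25 − 8·3 = 371.75; y* = 8 + 0.6·371.75/3 = 82.35.

y* = 82.35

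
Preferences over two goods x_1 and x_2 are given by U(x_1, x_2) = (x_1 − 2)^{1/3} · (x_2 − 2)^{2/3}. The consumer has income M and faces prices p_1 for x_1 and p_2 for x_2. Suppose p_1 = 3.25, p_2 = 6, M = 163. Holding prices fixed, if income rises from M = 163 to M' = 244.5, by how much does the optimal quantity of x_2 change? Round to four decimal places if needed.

MRS = (1/2)·(x_2−2)/(x_1−2). Tangency with p_1/p_2 gives x_2−2 = 2·(p_1/p_2)·(x_1−2).
Substituting into the budget: x_1* = 2 + 1/3·(M − 2·p_1 − 2·p_2)/p_1, and x_2* = 2 + 2/3·(…)/p_2.
Discretionary income = 163 − 2·3.25 − 2·6 = 144.5; x_2* = 2 + 2/3·144.5/6 = 18.0556.
At M' = 244.5: x_2* = 27.1111. Change: 27.1111 − 18.0556 = 9.0556.

Δx_2* = 9.0556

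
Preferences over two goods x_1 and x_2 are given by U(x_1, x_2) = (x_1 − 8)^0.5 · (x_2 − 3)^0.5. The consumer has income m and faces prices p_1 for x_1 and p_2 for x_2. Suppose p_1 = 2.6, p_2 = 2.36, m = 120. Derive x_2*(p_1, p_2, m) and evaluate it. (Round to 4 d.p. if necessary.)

x_2* = 22.5169

Let x_1' = x_1−8, x_2' = x_2−3. MRS = x_2'/x_1' = p_1/p_2.
After buying the subsistence bundle (8, 3), a share 0.5 of the remaining income goes to x_1: x_1* = 8 + 0.5·(m − 8p_1 − 3p_2)/p_1.
Discretionary income = 120 − 8·2.6 − 3·2.36 = 92.12; x_2* = 3 + 0.5·92.12/2.36 = 22.5169.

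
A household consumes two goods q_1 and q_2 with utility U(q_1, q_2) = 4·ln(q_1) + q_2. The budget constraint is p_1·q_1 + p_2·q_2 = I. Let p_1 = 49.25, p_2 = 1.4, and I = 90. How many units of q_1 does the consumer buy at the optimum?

q_1* = 0.1137

MU_q_1 = 4/q_1, MU_q_2 = 1. Tangency: 4/q_1 = p_1/p_2.
So q_1*(p_1,p_2) = 4·p_2/p_1, independent of income; and q_2* = (I − 4·p_2)/p_2.
At the given prices: q_1* = 4·1.4/49.25 = 0.1137.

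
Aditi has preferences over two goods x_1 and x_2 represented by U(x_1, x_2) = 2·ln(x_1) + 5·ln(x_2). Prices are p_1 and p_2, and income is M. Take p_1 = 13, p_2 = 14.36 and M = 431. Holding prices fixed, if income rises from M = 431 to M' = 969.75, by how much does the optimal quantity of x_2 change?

Δx_2* = 26.7981

MU_x_1/MU_x_2 = (2·x_2)/(5·x_1); tangency sets this equal to p_1/p_2.
So 2·p_2·x_2 = 5·p_1·x_1; combined with the budget, a share 2/7 of income goes to x_1.
Demand: x_1*(p_1,p_2,M) = 2/7·M/p_1 and x_2* = 5/7·M/p_2.
At p_1=13, p_2=14.36, M=431: x_2* = 5/7·431/14.36 = 21.4385.
At M' = 969.75: x_2* = 48.2367. Change: 48.2367 − 21.4385 = 26.7981.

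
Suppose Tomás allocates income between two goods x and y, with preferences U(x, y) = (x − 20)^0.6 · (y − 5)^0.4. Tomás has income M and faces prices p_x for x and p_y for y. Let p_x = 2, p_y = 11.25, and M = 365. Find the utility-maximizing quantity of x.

This is Cobb-Douglas in (x−20, y−5): tangency gives 0.6·p_y·(y−5) = 0.4·p_x·(x−20).
After buying the subsistence bundle (20, 5), a share 0.6 of the remaining income goes to x: x* = 20 + 0.6·(M − 20p_x − 5p_y)/p_x.
Discretionary income = 365 − 20·2 − 5·11.25 = 268.75; x* = 20 + 0.6·268.75/2 = 100.625.

x* = 100.625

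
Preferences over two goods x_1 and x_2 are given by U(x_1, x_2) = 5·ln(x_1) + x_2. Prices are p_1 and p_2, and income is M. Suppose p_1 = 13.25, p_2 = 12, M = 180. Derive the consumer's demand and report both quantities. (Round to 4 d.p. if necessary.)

Set MRS = p_1/p_2: (5/x_1)/1 = p_1/p_2.
So x_1*(p_1,p_2) = 5·p_2/p_1, independent of income; and x_2* = (M − 5·p_2)/p_2.
At the given prices: x_1* = 5·12/13.25 = 4.5283, and x_2* = 10.

x_1* = 4.5283, x_2* = 10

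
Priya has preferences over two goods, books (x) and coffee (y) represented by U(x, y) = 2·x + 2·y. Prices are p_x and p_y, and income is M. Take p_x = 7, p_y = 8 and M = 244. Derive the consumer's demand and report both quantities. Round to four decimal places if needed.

Perfect substitutes: compare marginal utility per dollar. 2/p_x vs 2/p_y → 0.2857 vs 0.25.
x gives more utility per dollar, so spend all income on x: x* = M/p_x, y* = 0.
Numerically: x* = 34.8571, y* = 0.

x* = 34.8571, y* = 0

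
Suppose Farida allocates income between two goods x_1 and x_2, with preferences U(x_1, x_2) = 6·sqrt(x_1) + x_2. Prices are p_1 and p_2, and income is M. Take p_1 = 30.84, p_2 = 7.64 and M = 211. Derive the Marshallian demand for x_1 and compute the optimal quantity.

x_1* = 0.5523

MU_x_1 = 3/√x_1, MU_x_2 = 1. Tangency: 3/√x_1 = p_1/p_2.
Solve: √x_1 = 3·p_2/p_1, so x_1*(p_1,p_2) = (3·p_2/p_1)², and x_2* = (M − p_1·x_1*)/p_2.
Plugging in: x_1* = (3·7.64/30.84)² = 0.5523.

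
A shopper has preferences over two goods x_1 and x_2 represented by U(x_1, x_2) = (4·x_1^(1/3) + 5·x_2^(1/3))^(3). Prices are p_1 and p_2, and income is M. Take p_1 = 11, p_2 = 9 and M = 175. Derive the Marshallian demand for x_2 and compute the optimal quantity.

x_2* = 11.8043

MRS = MU_x_1/MU_x_2 = (4/5)·(x_2/x_1)^(2/3). Set equal to p_1/p_2.
Hence x_2/x_1 = ((5/4)·p_1/p_2)^(1/(2/3)), i.e. raised to the 1.5 power.
With the ratio pinned down, the budget gives x_1* = M/(p_1 + p_2·(x_2/x_1)) and x_2* = (x_2/x_1)·x_1*.
Numerically x_2/x_1 = 1.888384, so x_1* = 175/(11 + 9·1.888384) = 6.251 and x_2* = 1.888384·6.251 = 11.8043.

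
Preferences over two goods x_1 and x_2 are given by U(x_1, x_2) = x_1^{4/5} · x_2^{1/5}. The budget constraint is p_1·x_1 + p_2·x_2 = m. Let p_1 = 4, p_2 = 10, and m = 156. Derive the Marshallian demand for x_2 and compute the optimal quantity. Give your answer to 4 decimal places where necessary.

x_2* = 3.12

The MRS is 4·x_2/x_1. Set MRS = p_1/p_2.
Rearranging, p_2·x_2 = (1/4)·p_1·x_1. Substituting into the budget gives p_1·x_1·(1 + (1/4)) = m.
Demand: x_1*(p_1,p_2,m) = 0.8·m/p_1 and x_2* = 0.2·m/p_2.
At p_1=4, p_2=10, m=156: x_2* = 0.2·156/10 = 3.12.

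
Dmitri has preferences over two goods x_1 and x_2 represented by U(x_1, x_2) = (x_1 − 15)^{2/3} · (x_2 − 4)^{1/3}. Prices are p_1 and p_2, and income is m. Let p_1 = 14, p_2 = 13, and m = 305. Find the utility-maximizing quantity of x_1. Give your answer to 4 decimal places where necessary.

Let x_1' = x_1−15, x_2' = x_2−4. MRS = 2·x_2'/x_1' = p_1/p_2.
Substituting into the budget: x_1* = 15 + 2/3·(m − 15·p_1 − 4·p_2)/p_1, and x_2* = 4 + 1/3·(…)/p_2.
Discretionary income = 305 − 15·14 − 4·13 = 43; x_1* = 15 + 2/3·43/14 = 17.0476.

x_1* = 17.0476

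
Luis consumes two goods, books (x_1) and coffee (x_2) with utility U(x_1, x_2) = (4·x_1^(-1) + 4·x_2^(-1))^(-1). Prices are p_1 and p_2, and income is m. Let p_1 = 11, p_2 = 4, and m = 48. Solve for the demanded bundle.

MRS = MU_x_1/MU_x_2 = (x_2/x_1)^(2). Set equal to p_1/p_2.
Hence x_2/x_1 = (p_1/p_2)^(1/(2)), i.e. raised to the 0.5 power.
With the ratio pinned down, the budget gives x_1* = m/(p_1 + p_2·(x_2/x_1)) and x_2* = (x_2/x_1)·x_1*.
Numerically x_2/x_1 = 1.658312, so x_1* = 48/(11 + 4·1.658312) = 2.7221 and x_2* = 1.658312·2.7221 = 4.5141.

x_1* = 2.7221, x_2* = 4.5141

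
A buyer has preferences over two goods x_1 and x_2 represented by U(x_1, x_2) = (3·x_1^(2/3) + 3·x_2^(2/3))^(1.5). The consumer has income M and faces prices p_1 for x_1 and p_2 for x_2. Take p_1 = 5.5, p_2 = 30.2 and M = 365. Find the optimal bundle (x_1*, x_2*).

Substitute x_2 = (x_2/x_1)·x_1 into the budget: x_1* = M/(p_1 + p_2·(x_2/x_1)).
Numerically x_2/x_1 = 0.00604, so x_1* = 365/(5.5 + 30.2·0.00604) = 64.2332 and x_2* = 0.00604·64.2332 = 0.388.

x_1* = 64.2332, x_2* = 0.388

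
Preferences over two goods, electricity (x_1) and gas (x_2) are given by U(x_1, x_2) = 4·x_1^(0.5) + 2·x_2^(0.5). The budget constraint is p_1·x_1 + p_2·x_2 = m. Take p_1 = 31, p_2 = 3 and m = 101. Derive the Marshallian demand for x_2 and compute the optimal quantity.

MRS = MU_x_1/MU_x_2 = 2·(x_2/x_1)^(0.5). Set equal to p_1/p_2.
Solve for the ratio: x_2/x_1 = [(1/2)·p_1/p_2]^(2).
Substitute x_2 = (x_2/x_1)·x_1 into the budget: x_1* = m/(p_1 + p_2·(x_2/x_1)).
Numerically x_2/x_1 = 26.694444, so x_1* = 101/(31 + 3·26.694444) = 0.9092 and x_2* = 26.694444·0.9092 = 24.2713.

x_2* = 24.2713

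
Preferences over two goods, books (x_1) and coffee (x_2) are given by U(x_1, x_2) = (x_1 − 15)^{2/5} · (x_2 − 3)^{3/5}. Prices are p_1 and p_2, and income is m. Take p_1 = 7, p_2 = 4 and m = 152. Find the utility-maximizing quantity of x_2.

Discretionary income = 152 − 15·7 − 3·4 = 35; x_2* = 3 + 0.6·35/4 = 8.25.

x_2* = 8.25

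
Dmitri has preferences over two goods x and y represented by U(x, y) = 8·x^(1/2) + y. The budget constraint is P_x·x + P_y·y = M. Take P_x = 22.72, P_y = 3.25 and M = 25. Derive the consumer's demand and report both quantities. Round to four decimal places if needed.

Thus x* = (4·P_y/P_x)² — independent of M — with the rest of income spent on y.
Plugging in: x* = (4·3.25/22.72)² = 0.3274, y* = 5.4036.

x* = 0.3274, y* = 5.4036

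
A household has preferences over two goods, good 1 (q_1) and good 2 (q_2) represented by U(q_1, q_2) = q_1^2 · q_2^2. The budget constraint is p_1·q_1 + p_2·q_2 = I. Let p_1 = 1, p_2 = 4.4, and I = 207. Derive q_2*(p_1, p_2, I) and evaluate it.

Tangency: MRS = q_2/q_1 = p_1/p_2.
Rearranging, p_2·q_2 = p_1·q_1. Substituting into the budget gives p_1·q_1·(1 + 1) = I.
Demand: q_1*(p_1,p_2,I) = 0.5·I/p_1 and q_2* = 0.5·I/p_2.
At p_1=1, p_2=4.4, I=207: q_2* = 0.5·207/4.4 = 23.5227.

q_2* = 23.5227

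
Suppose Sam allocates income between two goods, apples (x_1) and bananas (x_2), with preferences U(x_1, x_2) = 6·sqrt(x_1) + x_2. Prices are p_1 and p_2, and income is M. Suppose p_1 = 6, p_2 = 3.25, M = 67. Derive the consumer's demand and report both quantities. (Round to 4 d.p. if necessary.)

x_1* = 2.6406, x_2* = 15.7404

MU_x_1 = 3/√x_1, MU_x_2 = 1. Tangency: 3/√x_1 = p_1/p_2.
Solve: √x_1 = 3·p_2/p_1, so x_1*(p_1,p_2) = (3·p_2/p_1)², and x_2* = (M − p_1·x_1*)/p_2.
Plugging in: x_1* = (3·3.25/6)² = 2.6406, x_2* = 15.7404.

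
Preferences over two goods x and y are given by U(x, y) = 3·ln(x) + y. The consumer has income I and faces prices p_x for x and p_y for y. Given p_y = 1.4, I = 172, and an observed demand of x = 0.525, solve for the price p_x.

p_x = 8

Set MRS = p_x/p_y: (3/x)/1 = p_x/p_y.
So x*(p_x,p_y) = 3·p_y/p_x, independent of income; and y* = (I − 3·p_y)/p_y.
Set x* = 0.525 in the demand function and solve for p_x: p_x = 8.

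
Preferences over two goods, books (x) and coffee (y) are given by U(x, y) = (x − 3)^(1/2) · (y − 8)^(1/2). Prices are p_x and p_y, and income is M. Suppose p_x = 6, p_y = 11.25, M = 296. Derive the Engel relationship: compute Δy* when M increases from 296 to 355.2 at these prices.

Let x' = x−3, y' = y−8. MRS = y'/x' = p_x/p_y.
After buying the subsistence bundle (3, 8), a share 0.5 of the remaining income goes to x: x* = 3 + 0.5·(M − 3p_x − 8p_y)/p_x.
Discretionary income = 296 − 3·6 − 8·11.25 = 188; y* = 8 + 0.5·188/11.25 = 16.3556.
At M' = 355.2: y* = 18.9867. Change: 18.9867 − 16.3556 = 2.6311.

Δy* = 2.6311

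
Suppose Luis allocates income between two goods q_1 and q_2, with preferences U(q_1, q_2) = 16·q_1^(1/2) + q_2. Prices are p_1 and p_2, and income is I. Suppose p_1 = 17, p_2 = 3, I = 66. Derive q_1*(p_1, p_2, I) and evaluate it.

Utility is quasi-linear in q_2; the FOC for q_1 is 8/√q_1 = p_1/p_2.
Thus q_1* = (8·p_2/p_1)² — independent of I — with the rest of income spent on q_2.
Plugging in: q_1* = (8·3/17)² = 1.9931.

q_1* = 1.9931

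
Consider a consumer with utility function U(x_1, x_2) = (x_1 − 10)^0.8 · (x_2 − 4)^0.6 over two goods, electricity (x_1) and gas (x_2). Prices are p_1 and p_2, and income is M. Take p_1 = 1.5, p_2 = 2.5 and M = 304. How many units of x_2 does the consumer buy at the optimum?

x_2* = 51.8286

This is Cobb-Douglas in (x_1−10, x_2−4): tangency gives 0.8·p_2·(x_2−4) = 0.6·p_1·(x_1−10).
After buying the subsistence bundle (10, 4), a share 4/7 of the remaining income goes to x_1: x_1* = 10 + 4/7·(M − 10p_1 − 4p_2)/p_1.
Discretionary income = 304 − 10·1.5 − 4·2.5 = 279; x_2* = 4 + 3/7·279/2.5 = 51.8286.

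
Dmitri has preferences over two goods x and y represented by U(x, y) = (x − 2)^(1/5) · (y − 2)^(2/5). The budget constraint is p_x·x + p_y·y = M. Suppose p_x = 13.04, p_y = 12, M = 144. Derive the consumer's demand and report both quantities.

x* = 4.4008, y* = 7.2178

MRS = (1/2)·(y−2)/(x−2). Tangency with p_x/p_y gives y−2 = 2·(p_x/p_y)·(x−2).
Substituting into the budget: x* = 2 + 1/3·(M − 2·p_x − 2·p_y)/p_x, and y* = 2 + 2/3·(…)/p_y.
Discretionary income = 144 − 2·13.04 − 2·12 = 93.92; x* = 2 + 1/3·93.92/13.04 = 4.4008; y* = 2 + 2/3·93.92/12 = 7.2178.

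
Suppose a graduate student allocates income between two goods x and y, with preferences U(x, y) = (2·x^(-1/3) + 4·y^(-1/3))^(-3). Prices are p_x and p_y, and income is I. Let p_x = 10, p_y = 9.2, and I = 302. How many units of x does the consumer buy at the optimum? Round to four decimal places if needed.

x* = 11.4087

From the CES first-order condition, (1/2)·(y/x)^(4/3) = p_x/p_y.
Solve for the ratio: y/x = [2·p_x/p_y]^(0.75).
Substitute y = (y/x)·x into the budget: x* = I/(p_x + p_y·(y/x)).
Numerically y/x = 1.790324, so x* = 302/(10 + 9.2·1.790324) = 11.4087.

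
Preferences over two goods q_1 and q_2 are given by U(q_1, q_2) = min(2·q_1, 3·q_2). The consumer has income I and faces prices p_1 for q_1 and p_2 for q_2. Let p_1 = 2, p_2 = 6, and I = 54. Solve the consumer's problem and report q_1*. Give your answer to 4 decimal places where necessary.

q_1* = 9

Demand: q_1*(p_1,p_2,I) = 3·I/(3·p_1 + 2·p_2), q_2* = 2·I/(3·p_1 + 2·p_2).
Here 3·2 + 2·6 = 18, giving q_1* = 9.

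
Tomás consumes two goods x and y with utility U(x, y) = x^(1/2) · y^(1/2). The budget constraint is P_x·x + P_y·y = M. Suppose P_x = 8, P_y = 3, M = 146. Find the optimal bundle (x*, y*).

x* = 9.125, y* = 24.3333

MU_x/MU_y = (0.5·y)/(0.5·x); tangency sets this equal to P_x/P_y.
Rearranging, P_y·y = P_x·x. Substituting into the budget gives P_x·x·(1 + 1) = M.
Demand: x*(P_x,P_y,M) = 0.5·M/P_x and y* = 0.5·M/P_y.
At P_x=8, P_y=3, M=146: x* = 0.5·146/8 = 9.125, y* = 24.3333.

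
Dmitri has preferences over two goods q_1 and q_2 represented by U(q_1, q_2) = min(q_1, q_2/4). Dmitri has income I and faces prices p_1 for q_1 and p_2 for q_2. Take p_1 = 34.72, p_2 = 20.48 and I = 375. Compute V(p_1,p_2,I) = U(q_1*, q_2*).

With perfect complements, no substitution: consume in ratio q_1:q_2 = 1:4.
Budget: p_1·q_1 + p_2·4·q_1 = I, so (p_1 + 4·p_2)·q_1 = I.
Demand: q_1*(p_1,p_2,I) = I/(p_1 + 4·p_2), q_2* = 4·I/(p_1 + 4·p_2).
Here 34.72 + 4·20.48 = 116.64, giving q_1* = 3.215 and q_2* = 12.8601.
Utility at the optimum: U(3.215, 12.8601) = 3.215.

V = 3.215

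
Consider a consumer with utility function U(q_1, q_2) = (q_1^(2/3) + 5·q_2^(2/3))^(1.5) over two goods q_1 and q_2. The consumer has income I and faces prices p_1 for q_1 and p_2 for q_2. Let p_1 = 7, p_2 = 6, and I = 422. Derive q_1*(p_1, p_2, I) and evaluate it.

From the CES first-order condition, (1/5)·(q_2/q_1)^(1/3) = p_1/p_2.
Hence q_2/q_1 = (5·p_1/p_2)^(1/(1/3)), i.e. raised to the 3 power.
With the ratio pinned down, the budget gives q_1* = I/(p_1 + p_2·(q_2/q_1)) and q_2* = (q_2/q_1)·q_1*.
Numerically q_2/q_1 = 198.49537, so q_1* = 422/(7 + 6·198.49537) = 0.3523.

q_1* = 0.3523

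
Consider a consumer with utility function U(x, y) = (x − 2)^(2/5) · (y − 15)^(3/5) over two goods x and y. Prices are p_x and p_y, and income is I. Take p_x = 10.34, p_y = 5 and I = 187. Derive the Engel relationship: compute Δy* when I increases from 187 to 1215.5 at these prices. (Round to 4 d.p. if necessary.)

Δy* = 123.42

This is Cobb-Douglas in (x−2, y−15): tangency gives 0.4·p_y·(y−15) = 0.6·p_x·(x−2).
Substituting into the budget: x* = 2 + 0.4·(I − 2·p_x − 15·p_y)/p_x, and y* = 15 + 0.6·(…)/p_y.
Discretionary income = 187 − 2·10.34 − 15·5 = 91.32; y* = 15 + 0.6·91.32/5 = 25.9584.
At I' = 1215.5: y* = 149.3784. Change: 149.3784 − 25.9584 = 123.42.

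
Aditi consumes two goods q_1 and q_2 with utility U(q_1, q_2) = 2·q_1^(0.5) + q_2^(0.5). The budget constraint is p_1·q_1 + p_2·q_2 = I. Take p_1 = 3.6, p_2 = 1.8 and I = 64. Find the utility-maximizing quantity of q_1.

q_1* = 11.8519

MU_q_1 ∝ 2·q_1^(-0.5), MU_q_2 ∝ q_2^(-0.5), so MRS = 2·(q_2/q_1)^(0.5) = p_1/p_2.
Solve for the ratio: q_2/q_1 = [(1/2)·p_1/p_2]^(2).
Substitute q_2 = (q_2/q_1)·q_1 into the budget: q_1* = I/(p_1 + p_2·(q_2/q_1)).
Numerically q_2/q_1 = 1, so q_1* = 64/(3.6 + 1.8·1) = 11.8519.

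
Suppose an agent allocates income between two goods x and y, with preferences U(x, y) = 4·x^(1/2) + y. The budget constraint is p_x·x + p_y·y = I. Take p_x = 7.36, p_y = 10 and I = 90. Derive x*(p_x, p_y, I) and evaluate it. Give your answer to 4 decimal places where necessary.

Thus x* = (2·p_y/p_x)² — independent of I — with the rest of income spent on y.
Plugging in: x* = (2·10/7.36)² = 7.3842.

x* = 7.3842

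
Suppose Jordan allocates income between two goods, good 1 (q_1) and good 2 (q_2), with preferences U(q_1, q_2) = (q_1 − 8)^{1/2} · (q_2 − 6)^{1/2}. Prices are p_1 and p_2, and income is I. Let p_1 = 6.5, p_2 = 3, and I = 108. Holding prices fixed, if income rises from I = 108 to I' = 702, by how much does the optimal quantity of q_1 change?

Δq_1* = 45.6923

MRS = (q_2−6)/(q_1−8). Tangency with p_1/p_2 gives q_2−6 = (p_1/p_2)·(q_1−8).
Substituting into the budget: q_1* = 8 + 0.5·(I − 8·p_1 − 6·p_2)/p_1, and q_2* = 6 + 0.5·(…)/p_2.
Discretionary income = 108 − 8·6.5 − 6·3 = 38; q_1* = 8 + 0.5·38/6.5 = 10.9231.
At I' = 702: q_1* = 56.6154. Change: 56.6154 − 10.9231 = 45.6923.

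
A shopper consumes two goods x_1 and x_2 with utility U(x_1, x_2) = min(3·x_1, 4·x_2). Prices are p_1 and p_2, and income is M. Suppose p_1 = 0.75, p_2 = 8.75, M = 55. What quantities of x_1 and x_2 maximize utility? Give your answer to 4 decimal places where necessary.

With perfect complements, no substitution: consume in ratio x_1:x_2 = 4:3.
Budget: p_1·x_1 + p_2·(3/4)·x_1 = M, so (4·p_1 + 3·p_2)·x_1 = 4·M.
Demand: x_1*(p_1,p_2,M) = 4·M/(4·p_1 + 3·p_2), x_2* = 3·M/(4·p_1 + 3·p_2).
Here 4·0.75 + 3·8.75 = 29.25, giving x_1* = 7.5214 and x_2* = 5.641.

x_1* = 7.5214, x_2* = 5.641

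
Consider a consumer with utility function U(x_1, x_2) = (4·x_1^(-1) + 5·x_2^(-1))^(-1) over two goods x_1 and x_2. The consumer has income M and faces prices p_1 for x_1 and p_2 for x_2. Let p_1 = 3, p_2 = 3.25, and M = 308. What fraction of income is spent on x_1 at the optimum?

MU_x_1 ∝ 4·x_1^(-2), MU_x_2 ∝ 5·x_2^(-2), so MRS = (4/5)·(x_2/x_1)^(2) = p_1/p_2.
Hence x_2/x_1 = ((5/4)·p_1/p_2)^(1/(2)), i.e. raised to the 0.5 power.
With the ratio pinned down, the budget gives x_1* = M/(p_1 + p_2·(x_2/x_1)) and x_2* = (x_2/x_1)·x_1*.
Numerically x_2/x_1 = 1.074172, so x_1* = 308/(3 + 3.25·1.074172) = 47.4499 and x_2* = 1.074172·47.4499 = 50.9693.
Expenditure on x_1: 3·47.4499 = 142.3496; share = 0.4622.

share on x_1 = 0.4622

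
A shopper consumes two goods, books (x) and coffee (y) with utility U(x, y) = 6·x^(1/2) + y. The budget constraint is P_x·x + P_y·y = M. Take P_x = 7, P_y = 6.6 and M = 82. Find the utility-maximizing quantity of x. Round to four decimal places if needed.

Set MRS = P_x/P_y: 3·x^(−1/2) = P_x/P_y.
Solve: √x = 3·P_y/P_x, so x*(P_x,P_y) = (3·P_y/P_x)², and y* = (M − P_x·x*)/P_y.
Plugging in: x* = (3·6.6/7)² = 8.0008.

x* = 8.0008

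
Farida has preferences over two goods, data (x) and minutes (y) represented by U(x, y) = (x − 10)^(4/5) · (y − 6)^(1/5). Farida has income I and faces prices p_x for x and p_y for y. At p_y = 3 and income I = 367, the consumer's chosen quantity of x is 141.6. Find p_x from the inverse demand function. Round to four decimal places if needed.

This is Cobb-Douglas in (x−10, y−6): tangency gives 0.8·p_y·(y−6) = 0.2·p_x·(x−10).
Substituting into the budget: x* = 10 + 0.8·(I − 10·p_x − 6·p_y)/p_x, and y* = 6 + 0.2·(…)/p_y.
Set x* = 141.6 in the demand function and solve for p_x: p_x = 2.

p_x = 2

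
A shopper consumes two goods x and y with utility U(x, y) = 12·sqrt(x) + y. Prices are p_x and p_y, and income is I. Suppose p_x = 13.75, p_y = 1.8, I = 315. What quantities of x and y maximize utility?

x* = 0.6169, y* = 170.2873

MU_x = 6/√x, MU_y = 1. Tangency: 6/√x = p_x/p_y.
Solve: √x = 6·p_y/p_x, so x*(p_x,p_y) = (6·p_y/p_x)², and y* = (I − p_x·x*)/p_y.
Plugging in: x* = (6·1.8/13.75)² = 0.6169, y* = 170.2873.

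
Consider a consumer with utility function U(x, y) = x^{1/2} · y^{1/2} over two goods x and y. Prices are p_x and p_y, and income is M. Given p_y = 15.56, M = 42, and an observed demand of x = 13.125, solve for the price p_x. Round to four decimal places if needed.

p_x = 1.6

MU_x/MU_y = (0.5·y)/(0.5·x); tangency sets this equal to p_x/p_y.
So 0.5·p_y·y = 0.5·p_x·x; combined with the budget, a share 0.5 of income goes to x.
Demand: x*(p_x,p_y,M) = 0.5·M/p_x and y* = 0.5·M/p_y.
Set x* = 13.125 in the demand function and solve for p_x: p_x = 1.6.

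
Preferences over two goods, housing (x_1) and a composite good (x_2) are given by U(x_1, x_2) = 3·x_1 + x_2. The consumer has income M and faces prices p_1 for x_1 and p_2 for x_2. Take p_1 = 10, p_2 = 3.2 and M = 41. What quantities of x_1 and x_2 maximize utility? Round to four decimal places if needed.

x_1* = 0, x_2* = 12.8125

x_2 gives more utility per dollar, so spend all income on x_2: x_2* = M/p_2, x_1* = 0.
Numerically: x_1* = 0, x_2* = 12.8125.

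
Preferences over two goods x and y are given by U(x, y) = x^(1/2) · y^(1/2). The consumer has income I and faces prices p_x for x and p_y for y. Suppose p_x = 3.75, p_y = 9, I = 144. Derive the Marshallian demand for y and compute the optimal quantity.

y* = 8

Tangency: MRS = y/x = p_x/p_y.
So 0.5·p_y·y = 0.5·p_x·x; combined with the budget, a share 0.5 of income goes to x.
Demand: x*(p_x,p_y,I) = 0.5·I/p_x and y* = 0.5·I/p_y.
At p_x=3.75, p_y=9, I=144: y* = 0.5·144/9 = 8.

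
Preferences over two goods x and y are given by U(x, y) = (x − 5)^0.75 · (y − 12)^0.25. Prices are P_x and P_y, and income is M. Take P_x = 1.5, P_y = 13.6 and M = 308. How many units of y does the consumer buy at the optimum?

y* = 14.5239

MRS = 3·(y−12)/(x−5). Tangency with P_x/P_y gives y−12 = (1/3)·(P_x/P_y)·(x−5).
Substituting into the budget: x* = 5 + 0.75·(M − 5·P_x − 12·P_y)/P_x, and y* = 12 + 0.25·(…)/P_y.
Discretionary income = 308 − 5·1.5 − 12·13.6 = 137.3; y* = 12 + 0.25·137.3/13.6 = 14.5239.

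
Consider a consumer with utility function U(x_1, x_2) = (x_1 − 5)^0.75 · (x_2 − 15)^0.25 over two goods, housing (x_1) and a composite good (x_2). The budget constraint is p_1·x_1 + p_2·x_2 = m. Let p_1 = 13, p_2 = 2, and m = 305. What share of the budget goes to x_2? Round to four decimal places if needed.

Let x_1' = x_1−5, x_2' = x_2−15. MRS = 3·x_2'/x_1' = p_1/p_2.
After buying the subsistence bundle (5, 15), a share 0.75 of the remaining income goes to x_1: x_1* = 5 + 0.75·(m − 5p_1 − 15p_2)/p_1.
Discretionary income = 305 − 5·13 − 15·2 = 210; x_1* = 5 + 0.75·210/13 = 17.1154; x_2* = 15 + 0.25·210/2 = 41.25.
Expenditure on x_2: 2·41.25 = 82.5; share = 0.2705.

share on x_2 = 0.2705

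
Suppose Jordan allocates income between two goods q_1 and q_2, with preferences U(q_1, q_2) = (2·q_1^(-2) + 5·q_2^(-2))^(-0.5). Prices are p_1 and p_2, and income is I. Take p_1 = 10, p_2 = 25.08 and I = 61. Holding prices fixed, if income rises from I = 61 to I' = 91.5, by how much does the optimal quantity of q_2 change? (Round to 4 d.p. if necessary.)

Δq_2* = 0.8692

Substitute q_2 = (q_2/q_1)·q_1 into the budget: q_1* = I/(p_1 + p_2·(q_2/q_1)).
Numerically q_2/q_1 = 0.998936, so q_1* = 61/(10 + 25.08·0.998936) = 1.7402 and q_2* = 0.998936·1.7402 = 1.7384.
At I' = 91.5: q_2* = 2.6075. Change: 2.6075 − 1.7384 = 0.8692.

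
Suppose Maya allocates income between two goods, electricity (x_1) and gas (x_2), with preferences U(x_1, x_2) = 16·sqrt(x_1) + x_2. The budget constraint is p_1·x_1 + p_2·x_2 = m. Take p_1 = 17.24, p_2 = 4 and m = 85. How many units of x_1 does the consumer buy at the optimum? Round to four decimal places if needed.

Utility is quasi-linear in x_2; the FOC for x_1 is 8/√x_1 = p_1/p_2.
Thus x_1* = (8·p_2/p_1)² — independent of m — with the rest of income spent on x_2.
Plugging in: x_1* = (8·4/17.24)² = 3.4453.

x_1* = 3.4453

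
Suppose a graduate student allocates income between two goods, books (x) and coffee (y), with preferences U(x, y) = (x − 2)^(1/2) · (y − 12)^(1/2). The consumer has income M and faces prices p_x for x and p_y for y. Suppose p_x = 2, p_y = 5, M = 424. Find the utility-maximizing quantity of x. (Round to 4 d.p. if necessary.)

x* = 92

Let x' = x−2, y' = y−12. MRS = y'/x' = p_x/p_y.
Substituting into the budget: x* = 2 + 0.5·(M − 2·p_x − 12·p_y)/p_x, and y* = 12 + 0.5·(…)/p_y.
Discretionary income = 424 − 2·2 − 12·5 = 360; x* = 2 + 0.5·360/2 = 92.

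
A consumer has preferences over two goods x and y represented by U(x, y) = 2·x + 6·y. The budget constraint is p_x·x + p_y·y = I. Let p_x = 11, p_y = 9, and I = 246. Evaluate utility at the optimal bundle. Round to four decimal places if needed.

Linear utility — the consumer picks whichever good has higher MU/price: 2/11 = 0.1818 vs 6/9 = 0.6667.
y gives more utility per dollar, so spend all income on y: y* = I/p_y, x* = 0.
Numerically: x* = 0, y* = 27.3333.
Utility at the optimum: U(0, 27.3333) = 164.

V = 164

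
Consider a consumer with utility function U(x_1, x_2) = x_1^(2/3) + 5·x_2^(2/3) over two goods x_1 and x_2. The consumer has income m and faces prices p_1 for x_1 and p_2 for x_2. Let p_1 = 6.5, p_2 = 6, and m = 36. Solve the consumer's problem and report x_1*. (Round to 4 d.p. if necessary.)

MU_x_1 ∝ x_1^(-1/3), MU_x_2 ∝ 5·x_2^(-1/3), so MRS = (1/5)·(x_2/x_1)^(1/3) = p_1/p_2.
Hence x_2/x_1 = (5·p_1/p_2)^(1/(1/3)), i.e. raised to the 3 power.
Substitute x_2 = (x_2/x_1)·x_1 into the budget: x_1* = m/(p_1 + p_2·(x_2/x_1)).
Numerically x_2/x_1 = 158.926505, so x_1* = 36/(6.5 + 6·158.926505) = 0.0375.

x_1* = 0.0375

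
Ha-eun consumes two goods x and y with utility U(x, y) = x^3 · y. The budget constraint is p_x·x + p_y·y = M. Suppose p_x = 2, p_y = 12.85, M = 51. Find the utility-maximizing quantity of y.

Tangency: MRS = 3·y/x = p_x/p_y.
Rearranging, p_y·y = (1/3)·p_x·x. Substituting into the budget gives p_x·x·(1 + (1/3)) = M.
Demand: x*(p_x,p_y,M) = 0.75·M/p_x and y* = 0.25·M/p_y.
At p_x=2, p_y=12.85, M=51: y* = 0.25·51/12.85 = 0.9922.

y* = 0.9922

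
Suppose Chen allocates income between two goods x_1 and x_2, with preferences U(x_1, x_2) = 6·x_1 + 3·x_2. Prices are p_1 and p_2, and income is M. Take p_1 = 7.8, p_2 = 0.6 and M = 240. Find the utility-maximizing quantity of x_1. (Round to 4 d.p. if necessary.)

x_1* = 0

Linear utility — the consumer picks whichever good has higher MU/price: 6/7.8 = 0.7692 vs 3/0.6 = 5.
x_2 gives more utility per dollar, so spend all income on x_2: x_2* = M/p_2, x_1* = 0.
Numerically: x_1* = 0, x_2* = 400.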